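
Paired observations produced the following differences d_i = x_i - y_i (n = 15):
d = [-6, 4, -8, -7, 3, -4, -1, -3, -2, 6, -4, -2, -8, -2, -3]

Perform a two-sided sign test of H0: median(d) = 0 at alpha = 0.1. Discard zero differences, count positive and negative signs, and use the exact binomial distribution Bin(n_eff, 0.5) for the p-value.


Step 1: Discard zero differences. Original n = 15; n_eff = number of nonzero differences = 15.
Nonzero differences (with sign): -6, +4, -8, -7, +3, -4, -1, -3, -2, +6, -4, -2, -8, -2, -3
Step 2: Count signs: positive = 3, negative = 12.
Step 3: Under H0: P(positive) = 0.5, so the number of positives S ~ Bin(15, 0.5).
Step 4: Two-sided exact p-value = sum of Bin(15,0.5) probabilities at or below the observed probability = 0.035156.
Step 5: alpha = 0.1. reject H0.

n_eff = 15, pos = 3, neg = 12, p = 0.035156, reject H0.


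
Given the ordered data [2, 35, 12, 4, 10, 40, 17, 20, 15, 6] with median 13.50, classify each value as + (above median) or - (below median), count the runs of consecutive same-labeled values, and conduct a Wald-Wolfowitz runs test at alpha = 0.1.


Step 1: Compute median = 13.50; label A = above, B = below.
Labels in order: BABBBAAAAB  (n_A = 5, n_B = 5)
Step 2: Count runs R = 5.
Step 3: Under H0 (random ordering), E[R] = 2*n_A*n_B/(n_A+n_B) + 1 = 2*5*5/10 + 1 = 6.0000.
        Var[R] = 2*n_A*n_B*(2*n_A*n_B - n_A - n_B) / ((n_A+n_B)^2 * (n_A+n_B-1)) = 2000/900 = 2.2222.
        SD[R] = 1.4907.
Step 4: Continuity-corrected z = (R + 0.5 - E[R]) / SD[R] = (5 + 0.5 - 6.0000) / 1.4907 = -0.3354.
Step 5: Two-sided p-value via normal approximation = 2*(1 - Phi(|z|)) = 0.737316.
Step 6: alpha = 0.1. fail to reject H0.

R = 5, z = -0.3354, p = 0.737316, fail to reject H0.


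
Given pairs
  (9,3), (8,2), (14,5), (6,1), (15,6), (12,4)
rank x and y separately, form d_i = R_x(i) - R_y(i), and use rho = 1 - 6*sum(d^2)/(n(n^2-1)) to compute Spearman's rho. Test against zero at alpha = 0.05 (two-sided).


Step 1: Rank x and y separately (midranks; no ties here).
rank(x): 9->3, 8->2, 14->5, 6->1, 15->6, 12->4
rank(y): 3->3, 2->2, 5->5, 1->1, 6->6, 4->4
Step 2: d_i = R_x(i) - R_y(i); compute d_i^2.
  (3-3)^2=0, (2-2)^2=0, (5-5)^2=0, (1-1)^2=0, (6-6)^2=0, (4-4)^2=0
sum(d^2) = 0.
Step 3: rho = 1 - 6*0 / (6*(6^2 - 1)) = 1 - 0/210 = 1.000000.
Step 5: Two-sided p-value from the t-distribution with 4 df = 0.000000.
Step 6: alpha = 0.05. reject H0.

rho = 1.0000, p = 0.000000, reject H0 at alpha = 0.05.


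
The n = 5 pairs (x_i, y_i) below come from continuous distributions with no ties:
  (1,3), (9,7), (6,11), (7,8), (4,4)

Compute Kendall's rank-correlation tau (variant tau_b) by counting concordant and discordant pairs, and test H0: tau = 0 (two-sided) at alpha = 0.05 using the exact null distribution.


Step 1: Enumerate the 10 unordered pairs (i,j) with i<j and classify each by sign(x_j-x_i) * sign(y_j-y_i).
  (1,2):dx=+8,dy=+4->C; (1,3):dx=+5,dy=+8->C; (1,4):dx=+6,dy=+5->C; (1,5):dx=+3,dy=+1->C
  (2,3):dx=-3,dy=+4->D; (2,4):dx=-2,dy=+1->D; (2,5):dx=-5,dy=-3->C; (3,4):dx=+1,dy=-3->D
  (3,5):dx=-2,dy=-7->C; (4,5):dx=-3,dy=-4->C
Step 2: C = 7, D = 3, total pairs = 10.
Step 3: tau = (C - D)/(n(n-1)/2) = (7 - 3)/10 = 0.400000.
Step 4: Exact two-sided p-value (enumerate n! = 120 permutations of y under H0): p = 0.483333.
Step 5: alpha = 0.05. fail to reject H0.

tau_b = 0.4000 (C=7, D=3), p = 0.483333, fail to reject H0.


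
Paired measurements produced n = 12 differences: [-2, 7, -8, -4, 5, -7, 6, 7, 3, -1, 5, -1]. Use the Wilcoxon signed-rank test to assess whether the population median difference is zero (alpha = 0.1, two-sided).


Step 1: Drop any zero differences (none here) and take |d_i|.
|d| = [2, 7, 8, 4, 5, 7, 6, 7, 3, 1, 5, 1]
Step 2: Midrank |d_i| (ties get averaged ranks).
ranks: |2|->3, |7|->10, |8|->12, |4|->5, |5|->6.5, |7|->10, |6|->8, |7|->10, |3|->4, |1|->1.5, |5|->6.5, |1|->1.5
Step 3: Attach original signs; sum ranks with positive sign and with negative sign.
W+ = 10 + 6.5 + 8 + 10 + 4 + 6.5 = 45
W- = 3 + 12 + 5 + 10 + 1.5 + 1.5 = 33
(Check: W+ + W- = 78 should equal n(n+1)/2 = 78.)
Step 4: Test statistic W = min(W+, W-) = 33.
Step 5: Ties in |d|, so use the tie-corrected normal approximation.
        E[W] = n(n+1)/4 = 12*13/4 = 39.
        Tie groups: |d|=1 (t=2), |d|=5 (t=2), |d|=7 (t=3); sum(t^3 - t) = 36.
        Var[W] = n(n+1)(2n+1)/24 - sum(t^3-t)/48 = 3900/24 - 36/48 = 161.75.
        z = (W - E[W]) / sqrt(Var[W]) = (33 - 39) / 12.7181 = -0.4718.
        Two-sided p = 2*Phi(z) = 0.637092.
Step 6: alpha = 0.1. fail to reject H0.

W+ = 45, W- = 33, W = min = 33, p = 0.637092, fail to reject H0.


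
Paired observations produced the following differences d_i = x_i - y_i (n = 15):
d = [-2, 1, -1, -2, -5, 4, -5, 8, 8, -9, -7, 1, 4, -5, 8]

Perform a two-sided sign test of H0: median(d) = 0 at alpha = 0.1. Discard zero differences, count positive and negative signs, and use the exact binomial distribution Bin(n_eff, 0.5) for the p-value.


Step 1: Discard zero differences. Original n = 15; n_eff = number of nonzero differences = 15.
Nonzero differences (with sign): -2, +1, -1, -2, -5, +4, -5, +8, +8, -9, -7, +1, +4, -5, +8
Step 2: Count signs: positive = 7, negative = 8.
Step 3: Under H0: P(positive) = 0.5, so the number of positives S ~ Bin(15, 0.5).
Step 4: Two-sided exact p-value = sum of Bin(15,0.5) probabilities at or below the observed probability = 1.000000.
Step 5: alpha = 0.1. fail to reject H0.

n_eff = 15, pos = 7, neg = 8, p = 1.000000, fail to reject H0.


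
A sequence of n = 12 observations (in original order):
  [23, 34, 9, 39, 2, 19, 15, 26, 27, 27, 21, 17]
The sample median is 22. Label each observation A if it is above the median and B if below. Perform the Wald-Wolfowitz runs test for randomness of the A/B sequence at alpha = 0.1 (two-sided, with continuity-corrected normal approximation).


Step 1: Compute median = 22; label A = above, B = below.
Labels in order: AABABBBAAABB  (n_A = 6, n_B = 6)
Step 2: Count runs R = 6.
Step 3: Under H0 (random ordering), E[R] = 2*n_A*n_B/(n_A+n_B) + 1 = 2*6*6/12 + 1 = 7.0000.
        Var[R] = 2*n_A*n_B*(2*n_A*n_B - n_A - n_B) / ((n_A+n_B)^2 * (n_A+n_B-1)) = 4320/1584 = 2.7273.
        SD[R] = 1.6514.
Step 4: Continuity-corrected z = (R + 0.5 - E[R]) / SD[R] = (6 + 0.5 - 7.0000) / 1.6514 = -0.3028.
Step 5: Two-sided p-value via normal approximation = 2*(1 - Phi(|z|)) = 0.762069.
Step 6: alpha = 0.1. fail to reject H0.

R = 6, z = -0.3028, p = 0.762069, fail to reject H0.


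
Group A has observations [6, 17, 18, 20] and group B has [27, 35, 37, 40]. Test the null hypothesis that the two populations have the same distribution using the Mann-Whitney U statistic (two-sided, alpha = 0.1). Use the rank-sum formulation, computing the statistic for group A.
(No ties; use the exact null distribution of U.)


Step 1: Combine and sort all 8 observations; assign midranks.
sorted (value, group): (6,X), (17,X), (18,X), (20,X), (27,Y), (35,Y), (37,Y), (40,Y)
ranks: 6->1, 17->2, 18->3, 20->4, 27->5, 35->6, 37->7, 40->8
Step 2: Rank sum for X: R1 = 1 + 2 + 3 + 4 = 10.
Step 3: U_X = R1 - n1(n1+1)/2 = 10 - 4*5/2 = 10 - 10 = 0.
       U_Y = n1*n2 - U_X = 16 - 0 = 16.
Step 4: No ties, so the exact null distribution of U (based on enumerating the C(8,4) = 70 equally likely rank assignments) gives the two-sided p-value.
Step 5: p-value = 0.028571; compare to alpha = 0.1. reject H0.

U_X = 0, p = 0.028571, reject H0 at alpha = 0.1.


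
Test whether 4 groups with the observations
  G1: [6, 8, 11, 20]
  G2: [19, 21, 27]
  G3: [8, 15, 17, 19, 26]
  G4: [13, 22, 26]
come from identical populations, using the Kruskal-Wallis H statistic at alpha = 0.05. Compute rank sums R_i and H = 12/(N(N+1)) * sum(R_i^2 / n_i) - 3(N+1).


Step 1: Combine all N = 15 observations and assign midranks.
sorted (value, group, rank): (6,G1,1), (8,G1,2.5), (8,G3,2.5), (11,G1,4), (13,G4,5), (15,G3,6), (17,G3,7), (19,G2,8.5), (19,G3,8.5), (20,G1,10), (21,G2,11), (22,G4,12), (26,G3,13.5), (26,G4,13.5), (27,G2,15)
Step 2: Sum ranks within each group.
R_1 = 17.5 (n_1 = 4)
R_2 = 34.5 (n_2 = 3)
R_3 = 37.5 (n_3 = 5)
R_4 = 30.5 (n_4 = 3)
Step 3: H = 12/(N(N+1)) * sum(R_i^2/n_i) - 3(N+1)
     = 12/(15*16) * (17.5^2/4 + 34.5^2/3 + 37.5^2/5 + 30.5^2/3) - 3*16
     = 0.050000 * 1064.65 - 48
     = 5.232292.
Step 4: Ties present; correction factor C = 1 - 18/(15^3 - 15) = 0.994643. Corrected H = 5.232292 / 0.994643 = 5.260473.
Step 5: Under H0, H ~ chi^2(3); p-value = 0.153688.
Step 6: alpha = 0.05. fail to reject H0.

H = 5.2605, df = 3, p = 0.153688, fail to reject H0.


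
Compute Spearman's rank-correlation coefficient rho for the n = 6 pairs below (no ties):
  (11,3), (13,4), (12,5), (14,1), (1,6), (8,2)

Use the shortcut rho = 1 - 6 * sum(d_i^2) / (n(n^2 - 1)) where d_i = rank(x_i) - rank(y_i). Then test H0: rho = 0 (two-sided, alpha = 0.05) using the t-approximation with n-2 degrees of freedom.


Step 1: Rank x and y separately (midranks; no ties here).
rank(x): 11->3, 13->5, 12->4, 14->6, 1->1, 8->2
rank(y): 3->3, 4->4, 5->5, 1->1, 6->6, 2->2
Step 2: d_i = R_x(i) - R_y(i); compute d_i^2.
  (3-3)^2=0, (5-4)^2=1, (4-5)^2=1, (6-1)^2=25, (1-6)^2=25, (2-2)^2=0
sum(d^2) = 52.
Step 3: rho = 1 - 6*52 / (6*(6^2 - 1)) = 1 - 312/210 = -0.485714.
Step 4: Under H0, t = rho * sqrt((n-2)/(1-rho^2)) = -1.1113 ~ t(4).
Step 5: Two-sided p-value from the t-distribution with 4 df = 0.328723.
Step 6: alpha = 0.05. fail to reject H0.

rho = -0.4857, p = 0.328723, fail to reject H0 at alpha = 0.05.


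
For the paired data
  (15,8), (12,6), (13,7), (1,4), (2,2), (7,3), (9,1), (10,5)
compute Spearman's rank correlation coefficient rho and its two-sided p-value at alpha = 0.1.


Step 1: Rank x and y separately (midranks; no ties here).
rank(x): 15->8, 12->6, 13->7, 1->1, 2->2, 7->3, 9->4, 10->5
rank(y): 8->8, 6->6, 7->7, 4->4, 2->2, 3->3, 1->1, 5->5
Step 2: d_i = R_x(i) - R_y(i); compute d_i^2.
  (8-8)^2=0, (6-6)^2=0, (7-7)^2=0, (1-4)^2=9, (2-2)^2=0, (3-3)^2=0, (4-1)^2=9, (5-5)^2=0
sum(d^2) = 18.
Step 3: rho = 1 - 6*18 / (8*(8^2 - 1)) = 1 - 108/504 = 0.785714.
Step 4: Under H0, t = rho * sqrt((n-2)/(1-rho^2)) = 3.1113 ~ t(6).
Step 5: Two-sided p-value from the t-distribution with 6 df = 0.020815.
Step 6: alpha = 0.1. reject H0.

rho = 0.7857, p = 0.020815, reject H0 at alpha = 0.1.


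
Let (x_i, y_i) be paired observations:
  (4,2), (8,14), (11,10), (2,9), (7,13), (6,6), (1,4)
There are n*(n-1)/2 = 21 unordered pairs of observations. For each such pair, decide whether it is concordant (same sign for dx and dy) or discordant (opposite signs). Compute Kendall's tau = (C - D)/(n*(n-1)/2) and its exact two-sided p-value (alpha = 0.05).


Step 1: Enumerate the 21 unordered pairs (i,j) with i<j and classify each by sign(x_j-x_i) * sign(y_j-y_i).
  (1,2):dx=+4,dy=+12->C; (1,3):dx=+7,dy=+8->C; (1,4):dx=-2,dy=+7->D; (1,5):dx=+3,dy=+11->C
  (1,6):dx=+2,dy=+4->C; (1,7):dx=-3,dy=+2->D; (2,3):dx=+3,dy=-4->D; (2,4):dx=-6,dy=-5->C
  (2,5):dx=-1,dy=-1->C; (2,6):dx=-2,dy=-8->C; (2,7):dx=-7,dy=-10->C; (3,4):dx=-9,dy=-1->C
  (3,5):dx=-4,dy=+3->D; (3,6):dx=-5,dy=-4->C; (3,7):dx=-10,dy=-6->C; (4,5):dx=+5,dy=+4->C
  (4,6):dx=+4,dy=-3->D; (4,7):dx=-1,dy=-5->C; (5,6):dx=-1,dy=-7->C; (5,7):dx=-6,dy=-9->C
  (6,7):dx=-5,dy=-2->C
Step 2: C = 16, D = 5, total pairs = 21.
Step 3: tau = (C - D)/(n(n-1)/2) = (16 - 5)/21 = 0.523810.
Step 4: Exact two-sided p-value (enumerate n! = 5040 permutations of y under H0): p = 0.136111.
Step 5: alpha = 0.05. fail to reject H0.

tau_b = 0.5238 (C=16, D=5), p = 0.136111, fail to reject H0.


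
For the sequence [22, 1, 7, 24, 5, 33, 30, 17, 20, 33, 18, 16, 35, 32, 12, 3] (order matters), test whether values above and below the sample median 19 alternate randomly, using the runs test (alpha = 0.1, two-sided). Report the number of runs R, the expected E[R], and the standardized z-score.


Step 1: Compute median = 19; label A = above, B = below.
Labels in order: ABBABAABAABBAABB  (n_A = 8, n_B = 8)
Step 2: Count runs R = 10.
Step 3: Under H0 (random ordering), E[R] = 2*n_A*n_B/(n_A+n_B) + 1 = 2*8*8/16 + 1 = 9.0000.
        Var[R] = 2*n_A*n_B*(2*n_A*n_B - n_A - n_B) / ((n_A+n_B)^2 * (n_A+n_B-1)) = 14336/3840 = 3.7333.
        SD[R] = 1.9322.
Step 4: Continuity-corrected z = (R - 0.5 - E[R]) / SD[R] = (10 - 0.5 - 9.0000) / 1.9322 = 0.2588.
Step 5: Two-sided p-value via normal approximation = 2*(1 - Phi(|z|)) = 0.795809.
Step 6: alpha = 0.1. fail to reject H0.

R = 10, z = 0.2588, p = 0.795809, fail to reject H0.


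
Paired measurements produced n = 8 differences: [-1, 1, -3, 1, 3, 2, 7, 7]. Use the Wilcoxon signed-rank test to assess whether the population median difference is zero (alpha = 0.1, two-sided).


Step 1: Drop any zero differences (none here) and take |d_i|.
|d| = [1, 1, 3, 1, 3, 2, 7, 7]
Step 2: Midrank |d_i| (ties get averaged ranks).
ranks: |1|->2, |1|->2, |3|->5.5, |1|->2, |3|->5.5, |2|->4, |7|->7.5, |7|->7.5
Step 3: Attach original signs; sum ranks with positive sign and with negative sign.
W+ = 2 + 2 + 5.5 + 4 + 7.5 + 7.5 = 28.5
W- = 2 + 5.5 = 7.5
(Check: W+ + W- = 36 should equal n(n+1)/2 = 36.)
Step 4: Test statistic W = min(W+, W-) = 7.5.
Step 5: Ties in |d|, so use the tie-corrected normal approximation.
        E[W] = n(n+1)/4 = 8*9/4 = 18.
        Tie groups: |d|=1 (t=3), |d|=3 (t=2), |d|=7 (t=2); sum(t^3 - t) = 36.
        Var[W] = n(n+1)(2n+1)/24 - sum(t^3-t)/48 = 1224/24 - 36/48 = 50.25.
        z = (W - E[W]) / sqrt(Var[W]) = (7.5 - 18) / 7.0887 = -1.4812.
        Two-sided p = 2*Phi(z) = 0.138546.
Step 6: alpha = 0.1. fail to reject H0.

W+ = 28.5, W- = 7.5, W = min = 7.5, p = 0.138546, fail to reject H0.


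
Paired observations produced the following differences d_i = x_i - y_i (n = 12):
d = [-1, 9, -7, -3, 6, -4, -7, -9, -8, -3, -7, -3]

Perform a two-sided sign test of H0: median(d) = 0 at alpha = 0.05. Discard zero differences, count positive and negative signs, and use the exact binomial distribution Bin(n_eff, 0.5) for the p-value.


Step 1: Discard zero differences. Original n = 12; n_eff = number of nonzero differences = 12.
Nonzero differences (with sign): -1, +9, -7, -3, +6, -4, -7, -9, -8, -3, -7, -3
Step 2: Count signs: positive = 2, negative = 10.
Step 3: Under H0: P(positive) = 0.5, so the number of positives S ~ Bin(12, 0.5).
Step 4: Two-sided exact p-value = sum of Bin(12,0.5) probabilities at or below the observed probability = 0.038574.
Step 5: alpha = 0.05. reject H0.

n_eff = 12, pos = 2, neg = 10, p = 0.038574, reject H0.


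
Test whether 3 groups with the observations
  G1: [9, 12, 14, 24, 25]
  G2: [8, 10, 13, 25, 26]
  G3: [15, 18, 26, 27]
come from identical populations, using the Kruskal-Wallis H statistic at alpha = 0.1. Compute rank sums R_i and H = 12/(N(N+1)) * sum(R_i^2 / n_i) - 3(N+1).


Step 1: Combine all N = 14 observations and assign midranks.
sorted (value, group, rank): (8,G2,1), (9,G1,2), (10,G2,3), (12,G1,4), (13,G2,5), (14,G1,6), (15,G3,7), (18,G3,8), (24,G1,9), (25,G1,10.5), (25,G2,10.5), (26,G2,12.5), (26,G3,12.5), (27,G3,14)
Step 2: Sum ranks within each group.
R_1 = 31.5 (n_1 = 5)
R_2 = 32 (n_2 = 5)
R_3 = 41.5 (n_3 = 4)
Step 3: H = 12/(N(N+1)) * sum(R_i^2/n_i) - 3(N+1)
     = 12/(14*15) * (31.5^2/5 + 32^2/5 + 41.5^2/4) - 3*15
     = 0.057143 * 833.812 - 45
     = 2.646429.
Step 4: Ties present; correction factor C = 1 - 12/(14^3 - 14) = 0.995604. Corrected H = 2.646429 / 0.995604 = 2.658113.
Step 5: Under H0, H ~ chi^2(2); p-value = 0.264727.
Step 6: alpha = 0.1. fail to reject H0.

H = 2.6581, df = 2, p = 0.264727, fail to reject H0.


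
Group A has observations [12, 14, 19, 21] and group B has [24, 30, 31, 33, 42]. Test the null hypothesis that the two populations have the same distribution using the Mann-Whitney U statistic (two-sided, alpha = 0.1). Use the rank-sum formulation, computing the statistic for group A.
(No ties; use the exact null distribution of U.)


Step 1: Combine and sort all 9 observations; assign midranks.
sorted (value, group): (12,X), (14,X), (19,X), (21,X), (24,Y), (30,Y), (31,Y), (33,Y), (42,Y)
ranks: 12->1, 14->2, 19->3, 21->4, 24->5, 30->6, 31->7, 33->8, 42->9
Step 2: Rank sum for X: R1 = 1 + 2 + 3 + 4 = 10.
Step 3: U_X = R1 - n1(n1+1)/2 = 10 - 4*5/2 = 10 - 10 = 0.
       U_Y = n1*n2 - U_X = 20 - 0 = 20.
Step 4: No ties, so the exact null distribution of U (based on enumerating the C(9,4) = 126 equally likely rank assignments) gives the two-sided p-value.
Step 5: p-value = 0.015873; compare to alpha = 0.1. reject H0.

U_X = 0, p = 0.015873, reject H0 at alpha = 0.1.


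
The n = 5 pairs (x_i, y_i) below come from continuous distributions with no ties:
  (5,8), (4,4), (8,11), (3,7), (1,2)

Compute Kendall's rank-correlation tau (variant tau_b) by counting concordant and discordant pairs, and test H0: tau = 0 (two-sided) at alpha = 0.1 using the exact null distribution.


Step 1: Enumerate the 10 unordered pairs (i,j) with i<j and classify each by sign(x_j-x_i) * sign(y_j-y_i).
  (1,2):dx=-1,dy=-4->C; (1,3):dx=+3,dy=+3->C; (1,4):dx=-2,dy=-1->C; (1,5):dx=-4,dy=-6->C
  (2,3):dx=+4,dy=+7->C; (2,4):dx=-1,dy=+3->D; (2,5):dx=-3,dy=-2->C; (3,4):dx=-5,dy=-4->C
  (3,5):dx=-7,dy=-9->C; (4,5):dx=-2,dy=-5->C
Step 2: C = 9, D = 1, total pairs = 10.
Step 3: tau = (C - D)/(n(n-1)/2) = (9 - 1)/10 = 0.800000.
Step 4: Exact two-sided p-value (enumerate n! = 120 permutations of y under H0): p = 0.083333.
Step 5: alpha = 0.1. reject H0.

tau_b = 0.8000 (C=9, D=1), p = 0.083333, reject H0.


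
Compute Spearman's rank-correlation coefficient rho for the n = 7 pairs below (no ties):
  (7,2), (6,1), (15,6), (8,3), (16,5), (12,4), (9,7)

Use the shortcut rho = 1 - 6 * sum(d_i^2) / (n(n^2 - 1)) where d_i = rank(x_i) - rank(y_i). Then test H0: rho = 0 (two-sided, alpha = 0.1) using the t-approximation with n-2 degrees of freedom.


Step 1: Rank x and y separately (midranks; no ties here).
rank(x): 7->2, 6->1, 15->6, 8->3, 16->7, 12->5, 9->4
rank(y): 2->2, 1->1, 6->6, 3->3, 5->5, 4->4, 7->7
Step 2: d_i = R_x(i) - R_y(i); compute d_i^2.
  (2-2)^2=0, (1-1)^2=0, (6-6)^2=0, (3-3)^2=0, (7-5)^2=4, (5-4)^2=1, (4-7)^2=9
sum(d^2) = 14.
Step 3: rho = 1 - 6*14 / (7*(7^2 - 1)) = 1 - 84/336 = 0.750000.
Step 4: Under H0, t = rho * sqrt((n-2)/(1-rho^2)) = 2.5355 ~ t(5).
Step 5: Two-sided p-value from the t-distribution with 5 df = 0.052181.
Step 6: alpha = 0.1. reject H0.

rho = 0.7500, p = 0.052181, reject H0 at alpha = 0.1.


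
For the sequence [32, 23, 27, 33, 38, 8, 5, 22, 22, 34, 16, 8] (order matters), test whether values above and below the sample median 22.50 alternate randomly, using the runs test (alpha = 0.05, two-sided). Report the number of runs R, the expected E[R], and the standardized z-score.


Step 1: Compute median = 22.50; label A = above, B = below.
Labels in order: AAAAABBBBABB  (n_A = 6, n_B = 6)
Step 2: Count runs R = 4.
Step 3: Under H0 (random ordering), E[R] = 2*n_A*n_B/(n_A+n_B) + 1 = 2*6*6/12 + 1 = 7.0000.
        Var[R] = 2*n_A*n_B*(2*n_A*n_B - n_A - n_B) / ((n_A+n_B)^2 * (n_A+n_B-1)) = 4320/1584 = 2.7273.
        SD[R] = 1.6514.
Step 4: Continuity-corrected z = (R + 0.5 - E[R]) / SD[R] = (4 + 0.5 - 7.0000) / 1.6514 = -1.5138.
Step 5: Two-sided p-value via normal approximation = 2*(1 - Phi(|z|)) = 0.130070.
Step 6: alpha = 0.05. fail to reject H0.

R = 4, z = -1.5138, p = 0.130070, fail to reject H0.


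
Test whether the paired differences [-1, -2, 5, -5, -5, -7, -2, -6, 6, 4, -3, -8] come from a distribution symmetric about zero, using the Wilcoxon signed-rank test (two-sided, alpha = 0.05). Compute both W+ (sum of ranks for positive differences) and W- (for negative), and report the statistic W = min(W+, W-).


Step 1: Drop any zero differences (none here) and take |d_i|.
|d| = [1, 2, 5, 5, 5, 7, 2, 6, 6, 4, 3, 8]
Step 2: Midrank |d_i| (ties get averaged ranks).
ranks: |1|->1, |2|->2.5, |5|->7, |5|->7, |5|->7, |7|->11, |2|->2.5, |6|->9.5, |6|->9.5, |4|->5, |3|->4, |8|->12
Step 3: Attach original signs; sum ranks with positive sign and with negative sign.
W+ = 7 + 9.5 + 5 = 21.5
W- = 1 + 2.5 + 7 + 7 + 11 + 2.5 + 9.5 + 4 + 12 = 56.5
(Check: W+ + W- = 78 should equal n(n+1)/2 = 78.)
Step 4: Test statistic W = min(W+, W-) = 21.5.
Step 5: Ties in |d|, so use the tie-corrected normal approximation.
        E[W] = n(n+1)/4 = 12*13/4 = 39.
        Tie groups: |d|=2 (t=2), |d|=5 (t=3), |d|=6 (t=2); sum(t^3 - t) = 36.
        Var[W] = n(n+1)(2n+1)/24 - sum(t^3-t)/48 = 3900/24 - 36/48 = 161.75.
        z = (W - E[W]) / sqrt(Var[W]) = (21.5 - 39) / 12.7181 = -1.3760.
        Two-sided p = 2*Phi(z) = 0.168824.
Step 6: alpha = 0.05. fail to reject H0.

W+ = 21.5, W- = 56.5, W = min = 21.5, p = 0.168824, fail to reject H0.


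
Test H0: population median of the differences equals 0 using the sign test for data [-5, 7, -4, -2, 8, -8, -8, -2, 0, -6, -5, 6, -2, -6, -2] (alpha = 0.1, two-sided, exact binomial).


Step 1: Discard zero differences. Original n = 15; n_eff = number of nonzero differences = 14.
Nonzero differences (with sign): -5, +7, -4, -2, +8, -8, -8, -2, -6, -5, +6, -2, -6, -2
Step 2: Count signs: positive = 3, negative = 11.
Step 3: Under H0: P(positive) = 0.5, so the number of positives S ~ Bin(14, 0.5).
Step 4: Two-sided exact p-value = sum of Bin(14,0.5) probabilities at or below the observed probability = 0.057373.
Step 5: alpha = 0.1. reject H0.

n_eff = 14, pos = 3, neg = 11, p = 0.057373, reject H0.


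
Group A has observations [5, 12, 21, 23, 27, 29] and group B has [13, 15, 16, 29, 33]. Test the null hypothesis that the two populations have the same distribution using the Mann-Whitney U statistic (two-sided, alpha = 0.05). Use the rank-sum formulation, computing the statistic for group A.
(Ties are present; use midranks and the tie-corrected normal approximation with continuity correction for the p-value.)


Step 1: Combine and sort all 11 observations; assign midranks.
sorted (value, group): (5,X), (12,X), (13,Y), (15,Y), (16,Y), (21,X), (23,X), (27,X), (29,X), (29,Y), (33,Y)
ranks: 5->1, 12->2, 13->3, 15->4, 16->5, 21->6, 23->7, 27->8, 29->9.5, 29->9.5, 33->11
Step 2: Rank sum for X: R1 = 1 + 2 + 6 + 7 + 8 + 9.5 = 33.5.
Step 3: U_X = R1 - n1(n1+1)/2 = 33.5 - 6*7/2 = 33.5 - 21 = 12.5.
       U_Y = n1*n2 - U_X = 30 - 12.5 = 17.5.
Step 4: Ties are present, so use the tie-corrected normal approximation (with continuity correction) for the p-value.
Step 5: p-value = 0.714379; compare to alpha = 0.05. fail to reject H0.

U_X = 12.5, p = 0.714379, fail to reject H0 at alpha = 0.05.


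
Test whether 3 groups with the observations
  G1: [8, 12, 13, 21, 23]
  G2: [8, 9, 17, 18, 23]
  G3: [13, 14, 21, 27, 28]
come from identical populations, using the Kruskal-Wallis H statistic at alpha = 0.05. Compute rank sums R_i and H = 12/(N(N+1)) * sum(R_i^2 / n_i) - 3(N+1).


Step 1: Combine all N = 15 observations and assign midranks.
sorted (value, group, rank): (8,G1,1.5), (8,G2,1.5), (9,G2,3), (12,G1,4), (13,G1,5.5), (13,G3,5.5), (14,G3,7), (17,G2,8), (18,G2,9), (21,G1,10.5), (21,G3,10.5), (23,G1,12.5), (23,G2,12.5), (27,G3,14), (28,G3,15)
Step 2: Sum ranks within each group.
R_1 = 34 (n_1 = 5)
R_2 = 34 (n_2 = 5)
R_3 = 52 (n_3 = 5)
Step 3: H = 12/(N(N+1)) * sum(R_i^2/n_i) - 3(N+1)
     = 12/(15*16) * (34^2/5 + 34^2/5 + 52^2/5) - 3*16
     = 0.050000 * 1003.2 - 48
     = 2.160000.
Step 4: Ties present; correction factor C = 1 - 24/(15^3 - 15) = 0.992857. Corrected H = 2.160000 / 0.992857 = 2.175540.
Step 5: Under H0, H ~ chi^2(2); p-value = 0.336967.
Step 6: alpha = 0.05. fail to reject H0.

H = 2.1755, df = 2, p = 0.336967, fail to reject H0.


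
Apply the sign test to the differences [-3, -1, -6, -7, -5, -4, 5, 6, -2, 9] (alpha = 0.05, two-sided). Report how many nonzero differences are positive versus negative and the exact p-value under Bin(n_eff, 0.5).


Step 1: Discard zero differences. Original n = 10; n_eff = number of nonzero differences = 10.
Nonzero differences (with sign): -3, -1, -6, -7, -5, -4, +5, +6, -2, +9
Step 2: Count signs: positive = 3, negative = 7.
Step 3: Under H0: P(positive) = 0.5, so the number of positives S ~ Bin(10, 0.5).
Step 4: Two-sided exact p-value = sum of Bin(10,0.5) probabilities at or below the observed probability = 0.343750.
Step 5: alpha = 0.05. fail to reject H0.

n_eff = 10, pos = 3, neg = 7, p = 0.343750, fail to reject H0.


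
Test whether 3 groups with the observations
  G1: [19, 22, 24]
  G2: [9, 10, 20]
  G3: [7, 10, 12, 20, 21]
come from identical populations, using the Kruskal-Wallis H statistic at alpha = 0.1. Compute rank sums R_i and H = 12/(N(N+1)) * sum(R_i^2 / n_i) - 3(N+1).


Step 1: Combine all N = 11 observations and assign midranks.
sorted (value, group, rank): (7,G3,1), (9,G2,2), (10,G2,3.5), (10,G3,3.5), (12,G3,5), (19,G1,6), (20,G2,7.5), (20,G3,7.5), (21,G3,9), (22,G1,10), (24,G1,11)
Step 2: Sum ranks within each group.
R_1 = 27 (n_1 = 3)
R_2 = 13 (n_2 = 3)
R_3 = 26 (n_3 = 5)
Step 3: H = 12/(N(N+1)) * sum(R_i^2/n_i) - 3(N+1)
     = 12/(11*12) * (27^2/3 + 13^2/3 + 26^2/5) - 3*12
     = 0.090909 * 434.533 - 36
     = 3.503030.
Step 4: Ties present; correction factor C = 1 - 12/(11^3 - 11) = 0.990909. Corrected H = 3.503030 / 0.990909 = 3.535168.
Step 5: Under H0, H ~ chi^2(2); p-value = 0.170745.
Step 6: alpha = 0.1. fail to reject H0.

H = 3.5352, df = 2, p = 0.170745, fail to reject H0.


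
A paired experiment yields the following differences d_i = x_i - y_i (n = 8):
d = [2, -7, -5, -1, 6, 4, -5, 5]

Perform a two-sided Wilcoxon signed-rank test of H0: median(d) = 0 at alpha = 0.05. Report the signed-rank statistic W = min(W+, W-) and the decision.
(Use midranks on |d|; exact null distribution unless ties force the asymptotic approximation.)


Step 1: Drop any zero differences (none here) and take |d_i|.
|d| = [2, 7, 5, 1, 6, 4, 5, 5]
Step 2: Midrank |d_i| (ties get averaged ranks).
ranks: |2|->2, |7|->8, |5|->5, |1|->1, |6|->7, |4|->3, |5|->5, |5|->5
Step 3: Attach original signs; sum ranks with positive sign and with negative sign.
W+ = 2 + 7 + 3 + 5 = 17
W- = 8 + 5 + 1 + 5 = 19
(Check: W+ + W- = 36 should equal n(n+1)/2 = 36.)
Step 4: Test statistic W = min(W+, W-) = 17.
Step 5: Ties in |d|, so use the tie-corrected normal approximation.
        E[W] = n(n+1)/4 = 8*9/4 = 18.
        Tie groups: |d|=5 (t=3); sum(t^3 - t) = 24.
        Var[W] = n(n+1)(2n+1)/24 - sum(t^3-t)/48 = 1224/24 - 24/48 = 50.5.
        z = (W - E[W]) / sqrt(Var[W]) = (17 - 18) / 7.1063 = -0.1407.
        Two-sided p = 2*Phi(z) = 0.888092.
Step 6: alpha = 0.05. fail to reject H0.

W+ = 17, W- = 19, W = min = 17, p = 0.888092, fail to reject H0.


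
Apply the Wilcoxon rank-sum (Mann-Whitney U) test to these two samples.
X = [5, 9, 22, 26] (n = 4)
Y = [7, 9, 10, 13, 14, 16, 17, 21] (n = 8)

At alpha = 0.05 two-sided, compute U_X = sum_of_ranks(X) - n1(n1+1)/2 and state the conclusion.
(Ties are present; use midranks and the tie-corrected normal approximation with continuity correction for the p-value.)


Step 1: Combine and sort all 12 observations; assign midranks.
sorted (value, group): (5,X), (7,Y), (9,X), (9,Y), (10,Y), (13,Y), (14,Y), (16,Y), (17,Y), (21,Y), (22,X), (26,X)
ranks: 5->1, 7->2, 9->3.5, 9->3.5, 10->5, 13->6, 14->7, 16->8, 17->9, 21->10, 22->11, 26->12
Step 2: Rank sum for X: R1 = 1 + 3.5 + 11 + 12 = 27.5.
Step 3: U_X = R1 - n1(n1+1)/2 = 27.5 - 4*5/2 = 27.5 - 10 = 17.5.
       U_Y = n1*n2 - U_X = 32 - 17.5 = 14.5.
Step 4: Ties are present, so use the tie-corrected normal approximation (with continuity correction) for the p-value.
Step 5: p-value = 0.864901; compare to alpha = 0.05. fail to reject H0.

U_X = 17.5, p = 0.864901, fail to reject H0 at alpha = 0.05.


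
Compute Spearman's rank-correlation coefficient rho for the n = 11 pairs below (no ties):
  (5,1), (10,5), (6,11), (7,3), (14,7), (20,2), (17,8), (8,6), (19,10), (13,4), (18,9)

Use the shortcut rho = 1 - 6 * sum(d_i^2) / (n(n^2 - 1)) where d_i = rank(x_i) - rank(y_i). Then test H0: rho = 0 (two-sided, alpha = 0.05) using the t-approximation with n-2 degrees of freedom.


Step 1: Rank x and y separately (midranks; no ties here).
rank(x): 5->1, 10->5, 6->2, 7->3, 14->7, 20->11, 17->8, 8->4, 19->10, 13->6, 18->9
rank(y): 1->1, 5->5, 11->11, 3->3, 7->7, 2->2, 8->8, 6->6, 10->10, 4->4, 9->9
Step 2: d_i = R_x(i) - R_y(i); compute d_i^2.
  (1-1)^2=0, (5-5)^2=0, (2-11)^2=81, (3-3)^2=0, (7-7)^2=0, (11-2)^2=81, (8-8)^2=0, (4-6)^2=4, (10-10)^2=0, (6-4)^2=4, (9-9)^2=0
sum(d^2) = 170.
Step 3: rho = 1 - 6*170 / (11*(11^2 - 1)) = 1 - 1020/1320 = 0.227273.
Step 4: Under H0, t = rho * sqrt((n-2)/(1-rho^2)) = 0.7001 ~ t(9).
Step 5: Two-sided p-value from the t-distribution with 9 df = 0.501536.
Step 6: alpha = 0.05. fail to reject H0.

rho = 0.2273, p = 0.501536, fail to reject H0 at alpha = 0.05.


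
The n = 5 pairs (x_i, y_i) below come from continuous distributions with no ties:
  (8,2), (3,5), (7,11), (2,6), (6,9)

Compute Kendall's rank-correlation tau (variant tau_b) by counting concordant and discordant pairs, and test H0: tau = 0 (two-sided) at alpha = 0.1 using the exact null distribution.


Step 1: Enumerate the 10 unordered pairs (i,j) with i<j and classify each by sign(x_j-x_i) * sign(y_j-y_i).
  (1,2):dx=-5,dy=+3->D; (1,3):dx=-1,dy=+9->D; (1,4):dx=-6,dy=+4->D; (1,5):dx=-2,dy=+7->D
  (2,3):dx=+4,dy=+6->C; (2,4):dx=-1,dy=+1->D; (2,5):dx=+3,dy=+4->C; (3,4):dx=-5,dy=-5->C
  (3,5):dx=-1,dy=-2->C; (4,5):dx=+4,dy=+3->C
Step 2: C = 5, D = 5, total pairs = 10.
Step 3: tau = (C - D)/(n(n-1)/2) = (5 - 5)/10 = 0.000000.
Step 4: Exact two-sided p-value (enumerate n! = 120 permutations of y under H0): p = 1.000000.
Step 5: alpha = 0.1. fail to reject H0.

tau_b = 0.0000 (C=5, D=5), p = 1.000000, fail to reject H0.


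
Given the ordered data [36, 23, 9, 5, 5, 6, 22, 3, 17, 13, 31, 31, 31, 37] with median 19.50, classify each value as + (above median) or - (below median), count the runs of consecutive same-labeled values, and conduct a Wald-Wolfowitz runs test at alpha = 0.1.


Step 1: Compute median = 19.50; label A = above, B = below.
Labels in order: AABBBBABBBAAAA  (n_A = 7, n_B = 7)
Step 2: Count runs R = 5.
Step 3: Under H0 (random ordering), E[R] = 2*n_A*n_B/(n_A+n_B) + 1 = 2*7*7/14 + 1 = 8.0000.
        Var[R] = 2*n_A*n_B*(2*n_A*n_B - n_A - n_B) / ((n_A+n_B)^2 * (n_A+n_B-1)) = 8232/2548 = 3.2308.
        SD[R] = 1.7974.
Step 4: Continuity-corrected z = (R + 0.5 - E[R]) / SD[R] = (5 + 0.5 - 8.0000) / 1.7974 = -1.3909.
Step 5: Two-sided p-value via normal approximation = 2*(1 - Phi(|z|)) = 0.164264.
Step 6: alpha = 0.1. fail to reject H0.

R = 5, z = -1.3909, p = 0.164264, fail to reject H0.


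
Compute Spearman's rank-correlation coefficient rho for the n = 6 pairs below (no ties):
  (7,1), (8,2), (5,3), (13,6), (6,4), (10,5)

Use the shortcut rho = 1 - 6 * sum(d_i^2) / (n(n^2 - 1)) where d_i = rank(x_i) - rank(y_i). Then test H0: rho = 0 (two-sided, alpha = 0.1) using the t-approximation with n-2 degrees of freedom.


Step 1: Rank x and y separately (midranks; no ties here).
rank(x): 7->3, 8->4, 5->1, 13->6, 6->2, 10->5
rank(y): 1->1, 2->2, 3->3, 6->6, 4->4, 5->5
Step 2: d_i = R_x(i) - R_y(i); compute d_i^2.
  (3-1)^2=4, (4-2)^2=4, (1-3)^2=4, (6-6)^2=0, (2-4)^2=4, (5-5)^2=0
sum(d^2) = 16.
Step 3: rho = 1 - 6*16 / (6*(6^2 - 1)) = 1 - 96/210 = 0.542857.
Step 4: Under H0, t = rho * sqrt((n-2)/(1-rho^2)) = 1.2928 ~ t(4).
Step 5: Two-sided p-value from the t-distribution with 4 df = 0.265703.
Step 6: alpha = 0.1. fail to reject H0.

rho = 0.5429, p = 0.265703, fail to reject H0 at alpha = 0.1.


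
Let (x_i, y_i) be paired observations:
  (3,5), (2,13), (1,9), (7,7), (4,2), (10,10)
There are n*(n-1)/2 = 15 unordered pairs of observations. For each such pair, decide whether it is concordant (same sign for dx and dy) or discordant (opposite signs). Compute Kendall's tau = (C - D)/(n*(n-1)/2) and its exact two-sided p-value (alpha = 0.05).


Step 1: Enumerate the 15 unordered pairs (i,j) with i<j and classify each by sign(x_j-x_i) * sign(y_j-y_i).
  (1,2):dx=-1,dy=+8->D; (1,3):dx=-2,dy=+4->D; (1,4):dx=+4,dy=+2->C; (1,5):dx=+1,dy=-3->D
  (1,6):dx=+7,dy=+5->C; (2,3):dx=-1,dy=-4->C; (2,4):dx=+5,dy=-6->D; (2,5):dx=+2,dy=-11->D
  (2,6):dx=+8,dy=-3->D; (3,4):dx=+6,dy=-2->D; (3,5):dx=+3,dy=-7->D; (3,6):dx=+9,dy=+1->C
  (4,5):dx=-3,dy=-5->C; (4,6):dx=+3,dy=+3->C; (5,6):dx=+6,dy=+8->C
Step 2: C = 7, D = 8, total pairs = 15.
Step 3: tau = (C - D)/(n(n-1)/2) = (7 - 8)/15 = -0.066667.
Step 4: Exact two-sided p-value (enumerate n! = 720 permutations of y under H0): p = 1.000000.
Step 5: alpha = 0.05. fail to reject H0.

tau_b = -0.0667 (C=7, D=8), p = 1.000000, fail to reject H0.


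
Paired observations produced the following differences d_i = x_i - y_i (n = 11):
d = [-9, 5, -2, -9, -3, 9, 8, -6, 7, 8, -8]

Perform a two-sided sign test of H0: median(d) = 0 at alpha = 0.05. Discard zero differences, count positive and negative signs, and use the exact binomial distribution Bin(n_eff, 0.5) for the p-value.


Step 1: Discard zero differences. Original n = 11; n_eff = number of nonzero differences = 11.
Nonzero differences (with sign): -9, +5, -2, -9, -3, +9, +8, -6, +7, +8, -8
Step 2: Count signs: positive = 5, negative = 6.
Step 3: Under H0: P(positive) = 0.5, so the number of positives S ~ Bin(11, 0.5).
Step 4: Two-sided exact p-value = sum of Bin(11,0.5) probabilities at or below the observed probability = 1.000000.
Step 5: alpha = 0.05. fail to reject H0.

n_eff = 11, pos = 5, neg = 6, p = 1.000000, fail to reject H0.


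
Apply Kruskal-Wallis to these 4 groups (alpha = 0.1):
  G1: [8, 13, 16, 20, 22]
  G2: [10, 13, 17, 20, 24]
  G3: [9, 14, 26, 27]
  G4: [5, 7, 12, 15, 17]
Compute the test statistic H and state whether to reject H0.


Step 1: Combine all N = 19 observations and assign midranks.
sorted (value, group, rank): (5,G4,1), (7,G4,2), (8,G1,3), (9,G3,4), (10,G2,5), (12,G4,6), (13,G1,7.5), (13,G2,7.5), (14,G3,9), (15,G4,10), (16,G1,11), (17,G2,12.5), (17,G4,12.5), (20,G1,14.5), (20,G2,14.5), (22,G1,16), (24,G2,17), (26,G3,18), (27,G3,19)
Step 2: Sum ranks within each group.
R_1 = 52 (n_1 = 5)
R_2 = 56.5 (n_2 = 5)
R_3 = 50 (n_3 = 4)
R_4 = 31.5 (n_4 = 5)
Step 3: H = 12/(N(N+1)) * sum(R_i^2/n_i) - 3(N+1)
     = 12/(19*20) * (52^2/5 + 56.5^2/5 + 50^2/4 + 31.5^2/5) - 3*20
     = 0.031579 * 2002.7 - 60
     = 3.243158.
Step 4: Ties present; correction factor C = 1 - 18/(19^3 - 19) = 0.997368. Corrected H = 3.243158 / 0.997368 = 3.251715.
Step 5: Under H0, H ~ chi^2(3); p-value = 0.354420.
Step 6: alpha = 0.1. fail to reject H0.

H = 3.2517, df = 3, p = 0.354420, fail to reject H0.


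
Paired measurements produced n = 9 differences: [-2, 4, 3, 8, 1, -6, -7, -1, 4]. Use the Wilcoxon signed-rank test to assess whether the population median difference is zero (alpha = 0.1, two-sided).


Step 1: Drop any zero differences (none here) and take |d_i|.
|d| = [2, 4, 3, 8, 1, 6, 7, 1, 4]
Step 2: Midrank |d_i| (ties get averaged ranks).
ranks: |2|->3, |4|->5.5, |3|->4, |8|->9, |1|->1.5, |6|->7, |7|->8, |1|->1.5, |4|->5.5
Step 3: Attach original signs; sum ranks with positive sign and with negative sign.
W+ = 5.5 + 4 + 9 + 1.5 + 5.5 = 25.5
W- = 3 + 7 + 8 + 1.5 = 19.5
(Check: W+ + W- = 45 should equal n(n+1)/2 = 45.)
Step 4: Test statistic W = min(W+, W-) = 19.5.
Step 5: Ties in |d|, so use the tie-corrected normal approximation.
        E[W] = n(n+1)/4 = 9*10/4 = 22.5.
        Tie groups: |d|=1 (t=2), |d|=4 (t=2); sum(t^3 - t) = 12.
        Var[W] = n(n+1)(2n+1)/24 - sum(t^3-t)/48 = 1710/24 - 12/48 = 71.
        z = (W - E[W]) / sqrt(Var[W]) = (19.5 - 22.5) / 8.4261 = -0.3560.
        Two-sided p = 2*Phi(z) = 0.721815.
Step 6: alpha = 0.1. fail to reject H0.

W+ = 25.5, W- = 19.5, W = min = 19.5, p = 0.721815, fail to reject H0.


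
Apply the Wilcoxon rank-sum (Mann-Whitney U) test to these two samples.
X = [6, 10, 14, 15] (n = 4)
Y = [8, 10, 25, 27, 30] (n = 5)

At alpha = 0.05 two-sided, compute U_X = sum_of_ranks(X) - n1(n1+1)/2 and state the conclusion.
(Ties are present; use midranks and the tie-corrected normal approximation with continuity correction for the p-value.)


Step 1: Combine and sort all 9 observations; assign midranks.
sorted (value, group): (6,X), (8,Y), (10,X), (10,Y), (14,X), (15,X), (25,Y), (27,Y), (30,Y)
ranks: 6->1, 8->2, 10->3.5, 10->3.5, 14->5, 15->6, 25->7, 27->8, 30->9
Step 2: Rank sum for X: R1 = 1 + 3.5 + 5 + 6 = 15.5.
Step 3: U_X = R1 - n1(n1+1)/2 = 15.5 - 4*5/2 = 15.5 - 10 = 5.5.
       U_Y = n1*n2 - U_X = 20 - 5.5 = 14.5.
Step 4: Ties are present, so use the tie-corrected normal approximation (with continuity correction) for the p-value.
Step 5: p-value = 0.325163; compare to alpha = 0.05. fail to reject H0.

U_X = 5.5, p = 0.325163, fail to reject H0 at alpha = 0.05.


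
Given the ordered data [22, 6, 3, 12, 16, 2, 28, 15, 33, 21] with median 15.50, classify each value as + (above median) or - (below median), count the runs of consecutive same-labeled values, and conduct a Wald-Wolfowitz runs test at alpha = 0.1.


Step 1: Compute median = 15.50; label A = above, B = below.
Labels in order: ABBBABABAA  (n_A = 5, n_B = 5)
Step 2: Count runs R = 7.
Step 3: Under H0 (random ordering), E[R] = 2*n_A*n_B/(n_A+n_B) + 1 = 2*5*5/10 + 1 = 6.0000.
        Var[R] = 2*n_A*n_B*(2*n_A*n_B - n_A - n_B) / ((n_A+n_B)^2 * (n_A+n_B-1)) = 2000/900 = 2.2222.
        SD[R] = 1.4907.
Step 4: Continuity-corrected z = (R - 0.5 - E[R]) / SD[R] = (7 - 0.5 - 6.0000) / 1.4907 = 0.3354.
Step 5: Two-sided p-value via normal approximation = 2*(1 - Phi(|z|)) = 0.737316.
Step 6: alpha = 0.1. fail to reject H0.

R = 7, z = 0.3354, p = 0.737316, fail to reject H0.


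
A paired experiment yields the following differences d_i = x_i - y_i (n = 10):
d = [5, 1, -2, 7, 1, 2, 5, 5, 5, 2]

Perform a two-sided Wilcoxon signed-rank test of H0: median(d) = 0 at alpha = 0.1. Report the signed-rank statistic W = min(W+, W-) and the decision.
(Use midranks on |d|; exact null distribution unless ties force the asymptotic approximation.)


Step 1: Drop any zero differences (none here) and take |d_i|.
|d| = [5, 1, 2, 7, 1, 2, 5, 5, 5, 2]
Step 2: Midrank |d_i| (ties get averaged ranks).
ranks: |5|->7.5, |1|->1.5, |2|->4, |7|->10, |1|->1.5, |2|->4, |5|->7.5, |5|->7.5, |5|->7.5, |2|->4
Step 3: Attach original signs; sum ranks with positive sign and with negative sign.
W+ = 7.5 + 1.5 + 10 + 1.5 + 4 + 7.5 + 7.5 + 7.5 + 4 = 51
W- = 4 = 4
(Check: W+ + W- = 55 should equal n(n+1)/2 = 55.)
Step 4: Test statistic W = min(W+, W-) = 4.
Step 5: Ties in |d|, so use the tie-corrected normal approximation.
        E[W] = n(n+1)/4 = 10*11/4 = 27.5.
        Tie groups: |d|=1 (t=2), |d|=2 (t=3), |d|=5 (t=4); sum(t^3 - t) = 90.
        Var[W] = n(n+1)(2n+1)/24 - sum(t^3-t)/48 = 2310/24 - 90/48 = 94.375.
        z = (W - E[W]) / sqrt(Var[W]) = (4 - 27.5) / 9.7147 = -2.4190.
        Two-sided p = 2*Phi(z) = 0.015562.
Step 6: alpha = 0.1. reject H0.

W+ = 51, W- = 4, W = min = 4, p = 0.015562, reject H0.


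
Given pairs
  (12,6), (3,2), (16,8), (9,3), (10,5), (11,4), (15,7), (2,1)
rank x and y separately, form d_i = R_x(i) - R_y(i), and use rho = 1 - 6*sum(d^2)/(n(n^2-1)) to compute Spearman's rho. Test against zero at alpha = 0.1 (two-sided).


Step 1: Rank x and y separately (midranks; no ties here).
rank(x): 12->6, 3->2, 16->8, 9->3, 10->4, 11->5, 15->7, 2->1
rank(y): 6->6, 2->2, 8->8, 3->3, 5->5, 4->4, 7->7, 1->1
Step 2: d_i = R_x(i) - R_y(i); compute d_i^2.
  (6-6)^2=0, (2-2)^2=0, (8-8)^2=0, (3-3)^2=0, (4-5)^2=1, (5-4)^2=1, (7-7)^2=0, (1-1)^2=0
sum(d^2) = 2.
Step 3: rho = 1 - 6*2 / (8*(8^2 - 1)) = 1 - 12/504 = 0.976190.
Step 4: Under H0, t = rho * sqrt((n-2)/(1-rho^2)) = 11.0235 ~ t(6).
Step 5: Two-sided p-value from the t-distribution with 6 df = 0.000033.
Step 6: alpha = 0.1. reject H0.

rho = 0.9762, p = 0.000033, reject H0 at alpha = 0.1.


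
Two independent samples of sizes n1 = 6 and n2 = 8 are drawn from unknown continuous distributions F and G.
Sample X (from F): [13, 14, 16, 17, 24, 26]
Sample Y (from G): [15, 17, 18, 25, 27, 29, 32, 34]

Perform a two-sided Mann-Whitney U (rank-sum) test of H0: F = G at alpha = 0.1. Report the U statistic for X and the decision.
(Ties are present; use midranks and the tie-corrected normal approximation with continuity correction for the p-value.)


Step 1: Combine and sort all 14 observations; assign midranks.
sorted (value, group): (13,X), (14,X), (15,Y), (16,X), (17,X), (17,Y), (18,Y), (24,X), (25,Y), (26,X), (27,Y), (29,Y), (32,Y), (34,Y)
ranks: 13->1, 14->2, 15->3, 16->4, 17->5.5, 17->5.5, 18->7, 24->8, 25->9, 26->10, 27->11, 29->12, 32->13, 34->14
Step 2: Rank sum for X: R1 = 1 + 2 + 4 + 5.5 + 8 + 10 = 30.5.
Step 3: U_X = R1 - n1(n1+1)/2 = 30.5 - 6*7/2 = 30.5 - 21 = 9.5.
       U_Y = n1*n2 - U_X = 48 - 9.5 = 38.5.
Step 4: Ties are present, so use the tie-corrected normal approximation (with continuity correction) for the p-value.
Step 5: p-value = 0.070392; compare to alpha = 0.1. reject H0.

U_X = 9.5, p = 0.070392, reject H0 at alpha = 0.1.
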